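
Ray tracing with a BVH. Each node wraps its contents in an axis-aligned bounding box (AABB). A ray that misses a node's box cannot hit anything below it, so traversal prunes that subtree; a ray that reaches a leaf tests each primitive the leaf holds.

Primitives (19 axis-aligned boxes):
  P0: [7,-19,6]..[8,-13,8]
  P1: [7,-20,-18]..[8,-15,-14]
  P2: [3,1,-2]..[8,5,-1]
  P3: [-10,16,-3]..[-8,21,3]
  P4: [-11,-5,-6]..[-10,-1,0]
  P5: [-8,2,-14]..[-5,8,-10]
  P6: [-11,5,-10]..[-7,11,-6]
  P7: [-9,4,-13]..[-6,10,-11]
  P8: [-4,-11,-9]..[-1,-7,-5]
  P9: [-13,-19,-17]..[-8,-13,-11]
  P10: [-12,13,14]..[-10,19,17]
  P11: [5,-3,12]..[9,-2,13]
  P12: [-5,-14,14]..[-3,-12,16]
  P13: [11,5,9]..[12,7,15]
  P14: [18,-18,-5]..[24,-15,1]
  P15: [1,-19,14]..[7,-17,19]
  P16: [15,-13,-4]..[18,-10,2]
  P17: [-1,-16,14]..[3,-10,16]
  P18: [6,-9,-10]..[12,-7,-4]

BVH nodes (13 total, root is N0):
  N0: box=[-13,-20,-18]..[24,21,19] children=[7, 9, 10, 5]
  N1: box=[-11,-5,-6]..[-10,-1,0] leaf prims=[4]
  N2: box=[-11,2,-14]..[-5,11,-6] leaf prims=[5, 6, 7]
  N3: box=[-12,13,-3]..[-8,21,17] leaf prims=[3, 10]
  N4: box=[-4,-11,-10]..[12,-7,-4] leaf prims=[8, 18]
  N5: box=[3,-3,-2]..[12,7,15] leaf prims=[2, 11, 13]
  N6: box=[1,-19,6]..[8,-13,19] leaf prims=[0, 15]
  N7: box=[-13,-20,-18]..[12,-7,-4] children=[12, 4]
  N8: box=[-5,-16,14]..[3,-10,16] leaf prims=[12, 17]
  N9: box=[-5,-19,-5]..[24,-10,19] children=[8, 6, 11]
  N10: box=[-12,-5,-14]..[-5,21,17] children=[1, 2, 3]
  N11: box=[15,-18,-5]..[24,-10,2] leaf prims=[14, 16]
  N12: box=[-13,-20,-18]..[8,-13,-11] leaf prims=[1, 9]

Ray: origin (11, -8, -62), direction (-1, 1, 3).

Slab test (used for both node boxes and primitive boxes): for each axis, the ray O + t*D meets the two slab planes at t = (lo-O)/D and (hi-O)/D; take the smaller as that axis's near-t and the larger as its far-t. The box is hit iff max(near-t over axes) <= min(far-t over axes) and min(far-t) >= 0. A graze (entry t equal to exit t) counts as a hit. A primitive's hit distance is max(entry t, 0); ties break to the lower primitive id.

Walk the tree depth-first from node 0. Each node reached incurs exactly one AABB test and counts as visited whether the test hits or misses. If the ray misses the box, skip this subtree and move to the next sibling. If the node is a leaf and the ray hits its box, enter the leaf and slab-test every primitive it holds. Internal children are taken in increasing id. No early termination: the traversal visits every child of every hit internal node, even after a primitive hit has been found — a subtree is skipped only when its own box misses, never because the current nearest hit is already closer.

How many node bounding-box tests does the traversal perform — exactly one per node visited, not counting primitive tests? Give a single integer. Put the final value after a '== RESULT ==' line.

Trace the traversal:
N0 x:[-13,24] y:[-12,29] z:[44/3,27] -> hit [44/3,24], descend [5, 7, 9, 10]
  N5 x:[-1,8] y:[5,15] z:[20,77/3] -> miss, prune
  N7 x:[-1,24] y:[-12,1] z:[44/3,58/3] -> miss, prune
  N9 x:[-13,16] y:[-11,-2] z:[19,27] -> miss, prune
  N10 x:[16,23] y:[3,29] z:[16,79/3] -> hit [16,23], descend [1, 2, 3]
    N1 x:[21,22] y:[3,7] z:[56/3,62/3] -> miss, prune
    N2 x:[16,22] y:[10,19] z:[16,56/3] -> hit [16,56/3] leaf, test {P5@t=16, P6@t=18, P7@t=17}
    N3 x:[19,23] y:[21,29] z:[59/3,79/3] -> hit [21,23] leaf, test {P3(miss), P10(miss)}

8 AABB tests over nodes [0, 5, 7, 9, 10, 1, 2, 3]; 2 leaves entered; closest P5.

== RESULT ==
8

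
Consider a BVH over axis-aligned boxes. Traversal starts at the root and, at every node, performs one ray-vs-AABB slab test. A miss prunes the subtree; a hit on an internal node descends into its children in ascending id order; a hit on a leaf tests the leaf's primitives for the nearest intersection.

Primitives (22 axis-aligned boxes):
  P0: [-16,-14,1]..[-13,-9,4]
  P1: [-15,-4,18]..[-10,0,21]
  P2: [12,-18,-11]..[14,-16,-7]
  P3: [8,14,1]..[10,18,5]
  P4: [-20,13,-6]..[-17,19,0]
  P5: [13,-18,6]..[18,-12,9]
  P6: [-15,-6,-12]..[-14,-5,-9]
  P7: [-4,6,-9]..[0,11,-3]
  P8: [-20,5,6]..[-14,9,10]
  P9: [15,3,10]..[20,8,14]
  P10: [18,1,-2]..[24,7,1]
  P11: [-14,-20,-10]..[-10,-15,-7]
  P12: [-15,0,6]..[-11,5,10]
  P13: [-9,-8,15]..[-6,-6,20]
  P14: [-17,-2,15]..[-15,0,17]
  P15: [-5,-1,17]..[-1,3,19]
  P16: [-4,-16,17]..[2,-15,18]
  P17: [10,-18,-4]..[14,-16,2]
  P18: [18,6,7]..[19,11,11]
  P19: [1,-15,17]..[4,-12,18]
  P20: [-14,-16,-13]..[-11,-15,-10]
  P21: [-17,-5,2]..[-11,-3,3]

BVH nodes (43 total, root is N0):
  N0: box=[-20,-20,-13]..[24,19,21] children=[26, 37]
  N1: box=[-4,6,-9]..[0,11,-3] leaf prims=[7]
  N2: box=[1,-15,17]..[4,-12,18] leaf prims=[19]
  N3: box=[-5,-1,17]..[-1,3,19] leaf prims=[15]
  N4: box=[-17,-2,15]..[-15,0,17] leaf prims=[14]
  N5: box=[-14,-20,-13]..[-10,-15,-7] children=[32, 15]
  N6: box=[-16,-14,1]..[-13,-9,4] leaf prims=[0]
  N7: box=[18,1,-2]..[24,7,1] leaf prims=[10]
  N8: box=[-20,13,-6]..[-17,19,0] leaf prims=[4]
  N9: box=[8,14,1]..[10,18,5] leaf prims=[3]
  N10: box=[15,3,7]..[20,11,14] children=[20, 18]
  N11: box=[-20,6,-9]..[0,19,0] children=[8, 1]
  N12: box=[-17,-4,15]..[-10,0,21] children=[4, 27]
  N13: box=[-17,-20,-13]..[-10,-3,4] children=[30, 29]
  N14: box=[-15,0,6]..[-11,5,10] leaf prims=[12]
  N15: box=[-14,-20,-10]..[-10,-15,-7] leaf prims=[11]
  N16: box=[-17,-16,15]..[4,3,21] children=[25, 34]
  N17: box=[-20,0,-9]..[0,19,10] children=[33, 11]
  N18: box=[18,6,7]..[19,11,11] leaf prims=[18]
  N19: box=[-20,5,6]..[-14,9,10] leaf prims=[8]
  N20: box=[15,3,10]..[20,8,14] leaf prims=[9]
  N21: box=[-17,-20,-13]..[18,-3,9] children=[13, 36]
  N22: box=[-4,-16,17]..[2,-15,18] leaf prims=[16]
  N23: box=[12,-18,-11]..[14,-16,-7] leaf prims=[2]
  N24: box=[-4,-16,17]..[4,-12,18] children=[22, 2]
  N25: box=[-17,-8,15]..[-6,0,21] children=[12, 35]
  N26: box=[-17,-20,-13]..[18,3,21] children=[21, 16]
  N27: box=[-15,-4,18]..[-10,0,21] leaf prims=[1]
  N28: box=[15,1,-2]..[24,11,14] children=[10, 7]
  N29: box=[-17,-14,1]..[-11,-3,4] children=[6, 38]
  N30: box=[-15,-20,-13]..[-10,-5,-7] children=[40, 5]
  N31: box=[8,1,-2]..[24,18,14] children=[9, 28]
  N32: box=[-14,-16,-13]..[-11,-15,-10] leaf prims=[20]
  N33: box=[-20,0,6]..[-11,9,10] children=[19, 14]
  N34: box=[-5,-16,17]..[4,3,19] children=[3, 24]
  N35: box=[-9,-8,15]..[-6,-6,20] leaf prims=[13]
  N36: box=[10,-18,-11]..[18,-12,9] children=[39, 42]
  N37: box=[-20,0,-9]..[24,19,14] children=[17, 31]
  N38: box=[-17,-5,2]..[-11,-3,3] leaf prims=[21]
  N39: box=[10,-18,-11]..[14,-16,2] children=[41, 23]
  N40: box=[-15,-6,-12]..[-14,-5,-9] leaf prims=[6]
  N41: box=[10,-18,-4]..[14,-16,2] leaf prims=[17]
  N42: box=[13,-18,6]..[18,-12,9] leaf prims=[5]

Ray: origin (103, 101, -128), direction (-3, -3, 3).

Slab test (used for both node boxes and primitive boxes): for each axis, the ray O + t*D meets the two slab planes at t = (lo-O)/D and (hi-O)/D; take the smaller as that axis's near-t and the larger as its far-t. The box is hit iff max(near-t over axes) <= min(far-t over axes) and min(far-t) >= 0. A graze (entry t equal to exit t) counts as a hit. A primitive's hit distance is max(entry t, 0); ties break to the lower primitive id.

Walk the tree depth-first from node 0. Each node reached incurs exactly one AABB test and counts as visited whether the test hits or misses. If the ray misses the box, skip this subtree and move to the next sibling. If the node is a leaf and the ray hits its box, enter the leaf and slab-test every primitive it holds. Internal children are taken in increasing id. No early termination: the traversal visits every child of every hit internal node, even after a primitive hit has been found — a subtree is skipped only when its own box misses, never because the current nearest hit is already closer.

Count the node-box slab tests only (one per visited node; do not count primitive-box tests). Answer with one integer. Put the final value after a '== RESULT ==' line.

Trace the traversal:
N0 x:[79/3,41] y:[82/3,121/3] z:[115/3,149/3] -> hit [115/3,121/3], descend [26, 37]
  N26 x:[85/3,40] y:[98/3,121/3] z:[115/3,149/3] -> hit [115/3,40], descend [16, 21]
    N16 x:[33,40] y:[98/3,39] z:[143/3,149/3] -> miss, prune
    N21 x:[85/3,40] y:[104/3,121/3] z:[115/3,137/3] -> hit [115/3,40], descend [13, 36]
      N13 x:[113/3,40] y:[104/3,121/3] z:[115/3,44] -> hit [115/3,40], descend [29, 30]
        N29 x:[38,40] y:[104/3,115/3] z:[43,44] -> miss, prune
        N30 x:[113/3,118/3] y:[106/3,121/3] z:[115/3,121/3] -> hit [115/3,118/3], descend [5, 40]
          N5 x:[113/3,39] y:[116/3,121/3] z:[115/3,121/3] -> hit [116/3,39], descend [15, 32]
            N15 x:[113/3,39] y:[116/3,121/3] z:[118/3,121/3] -> miss, prune
            N32 x:[38,39] y:[116/3,39] z:[115/3,118/3] -> hit [116/3,39] leaf, test {P20@t=116/3}
          N40 x:[39,118/3] y:[106/3,107/3] z:[116/3,119/3] -> miss, prune
      N36 x:[85/3,31] y:[113/3,119/3] z:[39,137/3] -> miss, prune
  N37 x:[79/3,41] y:[82/3,101/3] z:[119/3,142/3] -> miss, prune

13 AABB tests over nodes [0, 26, 16, 21, 13, 29, 30, 5, 15, 32, 40, 36, 37]; 1 leaf entered; closest P20.

== RESULT ==
13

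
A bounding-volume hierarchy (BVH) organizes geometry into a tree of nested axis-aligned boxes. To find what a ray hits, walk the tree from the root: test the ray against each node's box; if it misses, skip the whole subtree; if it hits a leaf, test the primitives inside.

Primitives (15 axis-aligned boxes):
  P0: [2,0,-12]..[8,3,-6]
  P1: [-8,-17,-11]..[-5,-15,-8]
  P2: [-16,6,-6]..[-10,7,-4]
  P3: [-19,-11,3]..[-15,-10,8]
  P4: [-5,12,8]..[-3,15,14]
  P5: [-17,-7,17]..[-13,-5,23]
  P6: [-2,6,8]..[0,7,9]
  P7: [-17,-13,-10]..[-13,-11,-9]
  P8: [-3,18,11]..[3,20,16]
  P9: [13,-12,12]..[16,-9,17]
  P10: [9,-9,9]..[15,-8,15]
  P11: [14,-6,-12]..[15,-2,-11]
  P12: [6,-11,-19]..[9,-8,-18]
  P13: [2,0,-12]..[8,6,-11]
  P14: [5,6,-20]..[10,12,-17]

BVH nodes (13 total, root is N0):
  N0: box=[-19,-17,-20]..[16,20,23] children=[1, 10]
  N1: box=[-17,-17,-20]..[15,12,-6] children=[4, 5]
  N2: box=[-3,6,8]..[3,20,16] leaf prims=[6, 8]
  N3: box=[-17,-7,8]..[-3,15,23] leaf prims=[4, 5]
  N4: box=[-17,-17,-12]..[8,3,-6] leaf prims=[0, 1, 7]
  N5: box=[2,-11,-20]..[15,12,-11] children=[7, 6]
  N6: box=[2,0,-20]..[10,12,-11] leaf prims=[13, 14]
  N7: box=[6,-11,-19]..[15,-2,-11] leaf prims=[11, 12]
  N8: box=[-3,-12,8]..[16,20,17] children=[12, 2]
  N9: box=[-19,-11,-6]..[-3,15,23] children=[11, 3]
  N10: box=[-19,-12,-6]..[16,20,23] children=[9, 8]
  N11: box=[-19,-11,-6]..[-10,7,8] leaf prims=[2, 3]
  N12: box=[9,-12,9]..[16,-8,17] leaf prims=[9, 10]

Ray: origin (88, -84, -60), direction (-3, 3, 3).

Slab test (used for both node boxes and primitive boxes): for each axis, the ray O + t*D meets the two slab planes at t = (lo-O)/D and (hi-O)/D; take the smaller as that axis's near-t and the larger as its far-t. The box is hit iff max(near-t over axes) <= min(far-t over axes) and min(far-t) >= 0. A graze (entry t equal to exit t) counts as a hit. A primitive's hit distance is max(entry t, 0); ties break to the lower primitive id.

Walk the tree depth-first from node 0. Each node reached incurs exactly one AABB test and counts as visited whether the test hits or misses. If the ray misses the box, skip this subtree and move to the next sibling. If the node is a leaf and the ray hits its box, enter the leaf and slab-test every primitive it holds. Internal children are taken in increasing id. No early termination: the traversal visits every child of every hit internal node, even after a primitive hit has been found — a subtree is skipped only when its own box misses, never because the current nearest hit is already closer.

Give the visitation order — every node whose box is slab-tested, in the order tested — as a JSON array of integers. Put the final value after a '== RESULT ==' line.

Traverse from the root:
N0 x:[24,107/3] y:[67/3,104/3] z:[40/3,83/3] -> hit [24,83/3], descend [1, 10]
  N1 x:[73/3,35] y:[67/3,32] z:[40/3,18] -> miss, prune
  N10 x:[24,107/3] y:[24,104/3] z:[18,83/3] -> hit [24,83/3], descend [8, 9]
    N8 x:[24,91/3] y:[24,104/3] z:[68/3,77/3] -> hit [24,77/3], descend [2, 12]
      N2 x:[85/3,91/3] y:[30,104/3] z:[68/3,76/3] -> miss, prune
      N12 x:[24,79/3] y:[24,76/3] z:[23,77/3] -> hit [24,76/3] leaf, test {P9@t=24, P10@t=25}
    N9 x:[91/3,107/3] y:[73/3,33] z:[18,83/3] -> miss, prune

Summary -> nodes [0, 1, 10, 8, 2, 12, 9]; box-tests=7; leaf-entries=1; first=P9

== RESULT ==
[0, 1, 10, 8, 2, 12, 9]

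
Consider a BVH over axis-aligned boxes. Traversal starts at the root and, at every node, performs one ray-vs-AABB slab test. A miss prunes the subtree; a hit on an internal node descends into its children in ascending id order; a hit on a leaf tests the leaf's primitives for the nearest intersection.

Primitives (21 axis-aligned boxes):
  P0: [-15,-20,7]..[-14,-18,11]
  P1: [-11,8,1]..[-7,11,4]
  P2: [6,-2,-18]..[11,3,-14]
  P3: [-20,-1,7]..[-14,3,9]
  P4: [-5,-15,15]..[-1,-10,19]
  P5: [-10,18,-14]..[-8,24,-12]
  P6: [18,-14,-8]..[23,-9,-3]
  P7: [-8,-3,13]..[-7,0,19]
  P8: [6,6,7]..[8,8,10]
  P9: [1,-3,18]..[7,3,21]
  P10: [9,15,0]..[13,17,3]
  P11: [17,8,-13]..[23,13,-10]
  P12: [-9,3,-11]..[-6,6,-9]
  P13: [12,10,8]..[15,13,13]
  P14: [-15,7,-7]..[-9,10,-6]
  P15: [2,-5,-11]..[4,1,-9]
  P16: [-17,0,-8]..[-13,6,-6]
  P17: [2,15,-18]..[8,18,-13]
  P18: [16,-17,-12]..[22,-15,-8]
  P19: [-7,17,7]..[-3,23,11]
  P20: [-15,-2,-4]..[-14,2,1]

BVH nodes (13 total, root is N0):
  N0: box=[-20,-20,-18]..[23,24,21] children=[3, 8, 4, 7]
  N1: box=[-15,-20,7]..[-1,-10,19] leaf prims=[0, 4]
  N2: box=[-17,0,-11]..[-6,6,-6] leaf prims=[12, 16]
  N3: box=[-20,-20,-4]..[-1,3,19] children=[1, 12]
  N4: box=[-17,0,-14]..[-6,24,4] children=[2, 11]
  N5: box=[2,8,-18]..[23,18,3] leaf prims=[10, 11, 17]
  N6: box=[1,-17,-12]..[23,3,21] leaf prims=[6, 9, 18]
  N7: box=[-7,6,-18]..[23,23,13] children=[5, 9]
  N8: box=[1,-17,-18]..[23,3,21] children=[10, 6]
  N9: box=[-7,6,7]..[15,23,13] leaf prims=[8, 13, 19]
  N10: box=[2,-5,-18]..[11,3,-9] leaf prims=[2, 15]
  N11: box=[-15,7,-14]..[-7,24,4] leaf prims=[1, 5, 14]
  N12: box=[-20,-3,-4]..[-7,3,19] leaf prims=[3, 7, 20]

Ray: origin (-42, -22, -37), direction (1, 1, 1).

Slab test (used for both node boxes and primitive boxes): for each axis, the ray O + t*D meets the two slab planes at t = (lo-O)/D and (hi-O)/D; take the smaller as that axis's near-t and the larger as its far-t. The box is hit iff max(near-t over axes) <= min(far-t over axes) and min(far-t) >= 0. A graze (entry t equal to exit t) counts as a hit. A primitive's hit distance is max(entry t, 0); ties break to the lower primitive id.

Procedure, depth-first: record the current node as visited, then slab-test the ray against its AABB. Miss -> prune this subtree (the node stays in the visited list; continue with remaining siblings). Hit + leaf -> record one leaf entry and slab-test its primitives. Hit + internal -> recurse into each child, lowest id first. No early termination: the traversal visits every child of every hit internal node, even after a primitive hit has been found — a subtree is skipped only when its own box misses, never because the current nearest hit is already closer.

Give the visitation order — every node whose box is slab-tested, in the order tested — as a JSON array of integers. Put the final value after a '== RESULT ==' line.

Walk:
N0 x:[22,65] y:[2,46] z:[19,58] -> hit [22,46], descend [3, 4, 7, 8]
  N3 x:[22,41] y:[2,25] z:[33,56] -> miss, prune
  N4 x:[25,36] y:[22,46] z:[23,41] -> hit [25,36], descend [2, 11]
    N2 x:[25,36] y:[22,28] z:[26,31] -> hit [26,28] leaf, test {P12(miss), P16(miss)}
    N11 x:[27,35] y:[29,46] z:[23,41] -> hit [29,35] leaf, test {P1(miss), P5(miss), P14@t=30}
  N7 x:[35,65] y:[28,45] z:[19,50] -> hit [35,45], descend [5, 9]
    N5 x:[44,65] y:[30,40] z:[19,40] -> miss, prune
    N9 x:[35,57] y:[28,45] z:[44,50] -> hit [44,45] leaf, test {P8(miss), P13(miss), P19(miss)}
  N8 x:[43,65] y:[5,25] z:[19,58] -> miss, prune

9 AABB tests over nodes [0, 3, 4, 2, 11, 7, 5, 9, 8]; 3 leaves entered; closest P14.

== RESULT ==
[0, 3, 4, 2, 11, 7, 5, 9, 8]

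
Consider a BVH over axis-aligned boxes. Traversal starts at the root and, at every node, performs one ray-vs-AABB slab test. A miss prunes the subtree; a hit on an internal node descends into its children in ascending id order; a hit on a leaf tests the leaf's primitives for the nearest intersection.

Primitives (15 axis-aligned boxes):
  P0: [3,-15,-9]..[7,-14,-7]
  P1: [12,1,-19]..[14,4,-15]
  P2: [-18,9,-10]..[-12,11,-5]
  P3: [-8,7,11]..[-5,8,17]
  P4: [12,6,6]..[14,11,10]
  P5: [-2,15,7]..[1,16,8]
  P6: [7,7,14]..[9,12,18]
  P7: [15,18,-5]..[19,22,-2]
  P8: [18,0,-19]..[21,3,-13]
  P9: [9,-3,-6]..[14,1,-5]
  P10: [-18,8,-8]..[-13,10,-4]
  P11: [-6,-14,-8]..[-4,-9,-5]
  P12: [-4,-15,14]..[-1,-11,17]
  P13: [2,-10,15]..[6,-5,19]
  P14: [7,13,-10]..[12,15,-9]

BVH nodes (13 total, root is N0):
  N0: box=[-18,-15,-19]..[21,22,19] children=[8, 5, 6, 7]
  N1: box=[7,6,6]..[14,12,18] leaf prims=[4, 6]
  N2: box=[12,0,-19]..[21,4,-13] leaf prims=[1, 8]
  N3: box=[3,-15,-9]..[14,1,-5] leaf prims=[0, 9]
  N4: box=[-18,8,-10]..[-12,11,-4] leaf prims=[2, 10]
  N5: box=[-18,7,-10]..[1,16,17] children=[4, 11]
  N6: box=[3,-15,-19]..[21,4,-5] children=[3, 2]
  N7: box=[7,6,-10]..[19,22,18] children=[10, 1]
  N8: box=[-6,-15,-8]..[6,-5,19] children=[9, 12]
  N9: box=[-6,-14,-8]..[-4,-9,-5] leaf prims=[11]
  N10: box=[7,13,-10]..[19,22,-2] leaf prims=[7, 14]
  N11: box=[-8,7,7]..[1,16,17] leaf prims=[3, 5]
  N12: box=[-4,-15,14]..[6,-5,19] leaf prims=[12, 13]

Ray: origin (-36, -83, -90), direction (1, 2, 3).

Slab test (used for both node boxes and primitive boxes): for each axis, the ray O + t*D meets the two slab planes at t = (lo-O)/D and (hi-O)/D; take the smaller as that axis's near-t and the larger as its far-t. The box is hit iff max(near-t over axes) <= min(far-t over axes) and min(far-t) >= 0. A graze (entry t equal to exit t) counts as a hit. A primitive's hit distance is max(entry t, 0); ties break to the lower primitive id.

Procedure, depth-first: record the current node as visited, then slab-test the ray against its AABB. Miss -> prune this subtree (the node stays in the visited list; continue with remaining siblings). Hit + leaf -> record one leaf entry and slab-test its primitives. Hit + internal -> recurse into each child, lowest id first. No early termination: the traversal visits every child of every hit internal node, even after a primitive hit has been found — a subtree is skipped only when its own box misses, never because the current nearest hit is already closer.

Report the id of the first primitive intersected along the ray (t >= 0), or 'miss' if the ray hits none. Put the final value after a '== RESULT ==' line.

Trace the traversal:
N0 x:[18,57] y:[34,105/2] z:[71/3,109/3] -> hit [34,109/3], descend [5, 6, 7, 8]
  N5 x:[18,37] y:[45,99/2] z:[80/3,107/3] -> miss, prune
  N6 x:[39,57] y:[34,87/2] z:[71/3,85/3] -> miss, prune
  N7 x:[43,55] y:[89/2,105/2] z:[80/3,36] -> miss, prune
  N8 x:[30,42] y:[34,39] z:[82/3,109/3] -> hit [34,109/3], descend [9, 12]
    N9 x:[30,32] y:[69/2,37] z:[82/3,85/3] -> miss, prune
    N12 x:[32,42] y:[34,39] z:[104/3,109/3] -> hit [104/3,109/3] leaf, test {P12@t=104/3, P13(miss)}

Summary -> nodes [0, 5, 6, 7, 8, 9, 12]; box-tests=7; leaf-entries=1; first=P12

== RESULT ==
12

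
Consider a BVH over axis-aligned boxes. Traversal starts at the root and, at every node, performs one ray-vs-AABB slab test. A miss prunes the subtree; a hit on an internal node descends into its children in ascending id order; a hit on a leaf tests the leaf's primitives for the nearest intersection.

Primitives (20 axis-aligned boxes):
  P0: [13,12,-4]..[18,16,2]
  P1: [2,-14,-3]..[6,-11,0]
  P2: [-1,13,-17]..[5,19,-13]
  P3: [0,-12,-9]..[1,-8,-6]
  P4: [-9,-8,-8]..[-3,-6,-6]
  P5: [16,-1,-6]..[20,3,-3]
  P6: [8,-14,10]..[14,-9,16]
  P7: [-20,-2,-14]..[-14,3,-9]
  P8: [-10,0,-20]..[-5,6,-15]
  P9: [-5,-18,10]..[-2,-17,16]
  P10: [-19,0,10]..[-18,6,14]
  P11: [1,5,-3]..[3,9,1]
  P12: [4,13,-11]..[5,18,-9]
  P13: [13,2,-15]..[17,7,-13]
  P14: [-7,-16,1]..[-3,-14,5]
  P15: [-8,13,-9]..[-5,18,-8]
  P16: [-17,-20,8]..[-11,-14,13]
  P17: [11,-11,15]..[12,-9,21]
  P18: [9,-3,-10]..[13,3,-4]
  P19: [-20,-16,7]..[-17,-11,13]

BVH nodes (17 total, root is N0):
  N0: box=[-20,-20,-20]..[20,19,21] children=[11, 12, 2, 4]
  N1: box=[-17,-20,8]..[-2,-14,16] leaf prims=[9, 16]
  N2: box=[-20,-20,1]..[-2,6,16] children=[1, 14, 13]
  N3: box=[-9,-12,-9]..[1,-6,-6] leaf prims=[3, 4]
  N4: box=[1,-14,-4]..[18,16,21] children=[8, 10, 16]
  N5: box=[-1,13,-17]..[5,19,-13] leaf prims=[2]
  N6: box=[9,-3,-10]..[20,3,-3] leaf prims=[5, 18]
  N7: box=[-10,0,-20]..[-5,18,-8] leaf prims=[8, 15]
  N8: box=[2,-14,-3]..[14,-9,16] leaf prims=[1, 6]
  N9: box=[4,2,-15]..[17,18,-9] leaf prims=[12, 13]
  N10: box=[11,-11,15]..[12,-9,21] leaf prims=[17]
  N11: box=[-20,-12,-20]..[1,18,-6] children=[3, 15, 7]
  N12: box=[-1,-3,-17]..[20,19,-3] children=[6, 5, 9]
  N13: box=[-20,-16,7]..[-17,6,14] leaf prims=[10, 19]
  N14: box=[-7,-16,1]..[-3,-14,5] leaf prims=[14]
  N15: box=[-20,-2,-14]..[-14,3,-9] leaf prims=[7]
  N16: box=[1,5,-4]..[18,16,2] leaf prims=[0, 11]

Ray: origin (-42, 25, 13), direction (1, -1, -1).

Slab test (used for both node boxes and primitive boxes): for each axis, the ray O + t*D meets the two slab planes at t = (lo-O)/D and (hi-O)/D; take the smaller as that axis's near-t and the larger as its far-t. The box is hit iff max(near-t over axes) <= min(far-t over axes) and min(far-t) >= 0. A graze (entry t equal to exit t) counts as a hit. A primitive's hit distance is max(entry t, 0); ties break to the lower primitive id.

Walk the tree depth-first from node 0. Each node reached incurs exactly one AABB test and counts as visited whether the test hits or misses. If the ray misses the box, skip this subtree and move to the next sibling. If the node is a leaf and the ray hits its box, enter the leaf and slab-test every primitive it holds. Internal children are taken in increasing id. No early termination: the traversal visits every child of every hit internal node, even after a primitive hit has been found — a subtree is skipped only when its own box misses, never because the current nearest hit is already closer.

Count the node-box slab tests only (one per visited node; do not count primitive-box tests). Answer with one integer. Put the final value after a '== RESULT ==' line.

Walk:
N0 x:[22,62] y:[6,45] z:[-8,33] -> hit [22,33], descend [2, 4, 11, 12]
  N2 x:[22,40] y:[19,45] z:[-3,12] -> miss, prune
  N4 x:[43,60] y:[9,39] z:[-8,17] -> miss, prune
  N11 x:[22,43] y:[7,37] z:[19,33] -> hit [22,33], descend [3, 7, 15]
    N3 x:[33,43] y:[31,37] z:[19,22] -> miss, prune
    N7 x:[32,37] y:[7,25] z:[21,33] -> miss, prune
    N15 x:[22,28] y:[22,27] z:[22,27] -> hit [22,27] leaf, test {P7@t=22}
  N12 x:[41,62] y:[6,28] z:[16,30] -> miss, prune

8 AABB tests over nodes [0, 2, 4, 11, 3, 7, 15, 12]; 1 leaf entered; closest P7.

== RESULT ==
8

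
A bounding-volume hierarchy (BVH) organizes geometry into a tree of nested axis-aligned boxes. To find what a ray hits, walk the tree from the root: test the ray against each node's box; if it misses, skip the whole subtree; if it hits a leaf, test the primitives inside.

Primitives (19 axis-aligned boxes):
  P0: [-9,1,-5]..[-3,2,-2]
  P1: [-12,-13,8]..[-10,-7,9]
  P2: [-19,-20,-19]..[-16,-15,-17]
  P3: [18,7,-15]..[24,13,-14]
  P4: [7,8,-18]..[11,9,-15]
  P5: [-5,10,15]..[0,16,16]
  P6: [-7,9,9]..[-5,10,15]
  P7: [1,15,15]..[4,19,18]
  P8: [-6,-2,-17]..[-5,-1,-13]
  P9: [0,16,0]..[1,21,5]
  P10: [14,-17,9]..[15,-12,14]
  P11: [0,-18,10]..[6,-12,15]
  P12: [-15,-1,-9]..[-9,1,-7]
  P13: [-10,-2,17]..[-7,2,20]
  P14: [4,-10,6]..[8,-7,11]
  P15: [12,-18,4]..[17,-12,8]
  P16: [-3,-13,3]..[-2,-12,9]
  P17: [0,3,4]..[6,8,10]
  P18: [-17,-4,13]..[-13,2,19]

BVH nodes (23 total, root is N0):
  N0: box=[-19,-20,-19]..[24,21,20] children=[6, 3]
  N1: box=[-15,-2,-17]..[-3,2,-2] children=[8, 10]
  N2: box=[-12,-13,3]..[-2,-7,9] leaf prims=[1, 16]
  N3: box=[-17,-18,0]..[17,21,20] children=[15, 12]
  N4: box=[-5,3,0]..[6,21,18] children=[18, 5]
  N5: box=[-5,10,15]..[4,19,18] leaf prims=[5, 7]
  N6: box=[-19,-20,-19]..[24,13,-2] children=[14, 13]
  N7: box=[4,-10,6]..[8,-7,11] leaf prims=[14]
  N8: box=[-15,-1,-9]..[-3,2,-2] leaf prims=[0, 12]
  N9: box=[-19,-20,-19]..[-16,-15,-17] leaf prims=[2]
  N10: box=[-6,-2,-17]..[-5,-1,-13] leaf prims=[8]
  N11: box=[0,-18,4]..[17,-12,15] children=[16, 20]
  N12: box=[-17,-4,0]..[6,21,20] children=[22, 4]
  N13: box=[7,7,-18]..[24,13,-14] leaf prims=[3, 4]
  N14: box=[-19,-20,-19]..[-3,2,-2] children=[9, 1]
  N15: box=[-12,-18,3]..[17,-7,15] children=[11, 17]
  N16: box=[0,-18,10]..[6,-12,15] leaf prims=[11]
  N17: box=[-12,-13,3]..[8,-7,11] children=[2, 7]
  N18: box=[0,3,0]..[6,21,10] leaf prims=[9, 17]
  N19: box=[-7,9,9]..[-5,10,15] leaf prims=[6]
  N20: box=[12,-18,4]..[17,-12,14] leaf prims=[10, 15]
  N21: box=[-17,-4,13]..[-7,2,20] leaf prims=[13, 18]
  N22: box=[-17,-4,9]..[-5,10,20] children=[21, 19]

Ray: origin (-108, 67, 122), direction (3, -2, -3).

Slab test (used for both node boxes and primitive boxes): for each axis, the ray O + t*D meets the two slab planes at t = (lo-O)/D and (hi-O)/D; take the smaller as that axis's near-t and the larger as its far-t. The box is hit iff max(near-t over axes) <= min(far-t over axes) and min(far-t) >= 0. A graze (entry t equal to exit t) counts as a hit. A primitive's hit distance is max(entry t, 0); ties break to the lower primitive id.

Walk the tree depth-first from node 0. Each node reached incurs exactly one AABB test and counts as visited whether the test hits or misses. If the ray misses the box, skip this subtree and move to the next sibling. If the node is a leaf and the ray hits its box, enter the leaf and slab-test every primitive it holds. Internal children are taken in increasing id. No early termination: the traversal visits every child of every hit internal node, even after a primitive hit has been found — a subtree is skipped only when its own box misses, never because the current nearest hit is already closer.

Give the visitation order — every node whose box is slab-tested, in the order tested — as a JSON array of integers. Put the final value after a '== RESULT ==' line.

Traverse from the root:
N0 x:[89/3,44] y:[23,87/2] z:[34,47] -> hit [34,87/2], descend [3, 6]
  N3 x:[91/3,125/3] y:[23,85/2] z:[34,122/3] -> hit [34,122/3], descend [12, 15]
    N12 x:[91/3,38] y:[23,71/2] z:[34,122/3] -> hit [34,71/2], descend [4, 22]
      N4 x:[103/3,38] y:[23,32] z:[104/3,122/3] -> miss, prune
      N22 x:[91/3,103/3] y:[57/2,71/2] z:[34,113/3] -> hit [34,103/3], descend [19, 21]
        N19 x:[101/3,103/3] y:[57/2,29] z:[107/3,113/3] -> miss, prune
        N21 x:[91/3,101/3] y:[65/2,71/2] z:[34,109/3] -> miss, prune
    N15 x:[32,125/3] y:[37,85/2] z:[107/3,119/3] -> hit [37,119/3], descend [11, 17]
      N11 x:[36,125/3] y:[79/2,85/2] z:[107/3,118/3] -> miss, prune
      N17 x:[32,116/3] y:[37,40] z:[37,119/3] -> hit [37,116/3], descend [2, 7]
        N2 x:[32,106/3] y:[37,40] z:[113/3,119/3] -> miss, prune
        N7 x:[112/3,116/3] y:[37,77/2] z:[37,116/3] -> hit [112/3,77/2] leaf, test {P14@t=112/3}
  N6 x:[89/3,44] y:[27,87/2] z:[124/3,47] -> hit [124/3,87/2], descend [13, 14]
    N13 x:[115/3,44] y:[27,30] z:[136/3,140/3] -> miss, prune
    N14 x:[89/3,35] y:[65/2,87/2] z:[124/3,47] -> miss, prune

order=[0, 3, 12, 4, 22, 19, 21, 15, 11, 17, 2, 7, 6, 13, 14]  |boxes|=15  |leaves|=1  hit=P14

== RESULT ==
[0, 3, 12, 4, 22, 19, 21, 15, 11, 17, 2, 7, 6, 13, 14]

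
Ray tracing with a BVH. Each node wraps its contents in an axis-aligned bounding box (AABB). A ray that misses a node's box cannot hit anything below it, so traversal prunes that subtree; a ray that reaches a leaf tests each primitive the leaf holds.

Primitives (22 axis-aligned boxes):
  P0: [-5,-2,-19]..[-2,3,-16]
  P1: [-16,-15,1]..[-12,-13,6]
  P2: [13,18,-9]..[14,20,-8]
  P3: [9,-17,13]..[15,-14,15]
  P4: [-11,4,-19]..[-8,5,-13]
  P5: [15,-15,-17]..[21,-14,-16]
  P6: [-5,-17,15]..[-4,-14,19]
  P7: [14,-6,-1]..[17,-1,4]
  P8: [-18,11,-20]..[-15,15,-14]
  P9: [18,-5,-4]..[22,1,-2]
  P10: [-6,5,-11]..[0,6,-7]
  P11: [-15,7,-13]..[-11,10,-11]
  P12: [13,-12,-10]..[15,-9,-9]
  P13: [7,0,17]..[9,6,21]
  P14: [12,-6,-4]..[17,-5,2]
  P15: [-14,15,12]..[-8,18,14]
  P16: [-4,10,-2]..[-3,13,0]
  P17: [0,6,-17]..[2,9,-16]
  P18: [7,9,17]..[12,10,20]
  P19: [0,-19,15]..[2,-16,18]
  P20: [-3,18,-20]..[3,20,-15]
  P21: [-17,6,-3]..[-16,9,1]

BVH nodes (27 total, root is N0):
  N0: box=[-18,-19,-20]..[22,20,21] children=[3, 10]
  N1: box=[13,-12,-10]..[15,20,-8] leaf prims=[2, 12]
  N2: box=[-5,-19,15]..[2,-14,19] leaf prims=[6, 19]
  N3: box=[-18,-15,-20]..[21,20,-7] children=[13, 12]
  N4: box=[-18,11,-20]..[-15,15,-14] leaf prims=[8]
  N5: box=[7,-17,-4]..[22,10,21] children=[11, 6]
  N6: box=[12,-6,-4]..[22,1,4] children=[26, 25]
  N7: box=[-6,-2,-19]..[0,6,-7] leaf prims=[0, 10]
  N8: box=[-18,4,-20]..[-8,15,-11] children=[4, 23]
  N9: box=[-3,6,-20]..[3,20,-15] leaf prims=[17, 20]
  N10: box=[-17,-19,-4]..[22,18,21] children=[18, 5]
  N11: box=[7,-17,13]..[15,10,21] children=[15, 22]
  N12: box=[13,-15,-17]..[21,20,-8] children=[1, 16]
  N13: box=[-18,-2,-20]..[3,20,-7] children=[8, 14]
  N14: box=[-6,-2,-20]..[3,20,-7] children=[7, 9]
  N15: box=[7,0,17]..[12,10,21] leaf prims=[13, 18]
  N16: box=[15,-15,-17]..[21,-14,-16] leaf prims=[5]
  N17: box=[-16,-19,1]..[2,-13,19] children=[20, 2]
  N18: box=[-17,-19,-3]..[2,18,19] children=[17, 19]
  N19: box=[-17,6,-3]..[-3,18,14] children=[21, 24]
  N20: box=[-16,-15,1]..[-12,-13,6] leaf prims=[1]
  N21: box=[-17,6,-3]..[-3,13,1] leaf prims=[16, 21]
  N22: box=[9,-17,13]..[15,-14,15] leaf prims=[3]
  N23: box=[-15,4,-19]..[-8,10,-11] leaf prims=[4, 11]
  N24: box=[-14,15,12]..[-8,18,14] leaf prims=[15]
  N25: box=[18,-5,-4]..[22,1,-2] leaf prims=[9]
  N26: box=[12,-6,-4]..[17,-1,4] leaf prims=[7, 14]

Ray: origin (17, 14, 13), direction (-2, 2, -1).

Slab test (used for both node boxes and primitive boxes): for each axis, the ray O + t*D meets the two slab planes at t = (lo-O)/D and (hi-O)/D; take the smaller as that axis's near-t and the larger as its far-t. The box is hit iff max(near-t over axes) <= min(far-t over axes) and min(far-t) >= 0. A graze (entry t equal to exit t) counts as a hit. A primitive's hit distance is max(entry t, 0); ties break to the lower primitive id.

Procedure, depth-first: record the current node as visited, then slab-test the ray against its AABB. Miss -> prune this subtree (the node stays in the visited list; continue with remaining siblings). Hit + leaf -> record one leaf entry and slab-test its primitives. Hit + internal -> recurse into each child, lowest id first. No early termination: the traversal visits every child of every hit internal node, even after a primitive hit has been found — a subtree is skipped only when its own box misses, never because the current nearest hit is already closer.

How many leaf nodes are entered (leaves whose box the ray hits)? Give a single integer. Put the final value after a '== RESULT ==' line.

Walk:
N0 x:[-5/2,35/2] y:[-33/2,3] z:[-8,33] -> hit [-5/2,3], descend [3, 10]
  N3 x:[-2,35/2] y:[-29/2,3] z:[20,33] -> miss, prune
  N10 x:[-5/2,17] y:[-33/2,2] z:[-8,17] -> hit [-5/2,2], descend [5, 18]
    N5 x:[-5/2,5] y:[-31/2,-2] z:[-8,17] -> miss, prune
    N18 x:[15/2,17] y:[-33/2,2] z:[-6,16] -> miss, prune

5 AABB tests over nodes [0, 3, 10, 5, 18]; 0 leaves entered; closest miss.

== RESULT ==
0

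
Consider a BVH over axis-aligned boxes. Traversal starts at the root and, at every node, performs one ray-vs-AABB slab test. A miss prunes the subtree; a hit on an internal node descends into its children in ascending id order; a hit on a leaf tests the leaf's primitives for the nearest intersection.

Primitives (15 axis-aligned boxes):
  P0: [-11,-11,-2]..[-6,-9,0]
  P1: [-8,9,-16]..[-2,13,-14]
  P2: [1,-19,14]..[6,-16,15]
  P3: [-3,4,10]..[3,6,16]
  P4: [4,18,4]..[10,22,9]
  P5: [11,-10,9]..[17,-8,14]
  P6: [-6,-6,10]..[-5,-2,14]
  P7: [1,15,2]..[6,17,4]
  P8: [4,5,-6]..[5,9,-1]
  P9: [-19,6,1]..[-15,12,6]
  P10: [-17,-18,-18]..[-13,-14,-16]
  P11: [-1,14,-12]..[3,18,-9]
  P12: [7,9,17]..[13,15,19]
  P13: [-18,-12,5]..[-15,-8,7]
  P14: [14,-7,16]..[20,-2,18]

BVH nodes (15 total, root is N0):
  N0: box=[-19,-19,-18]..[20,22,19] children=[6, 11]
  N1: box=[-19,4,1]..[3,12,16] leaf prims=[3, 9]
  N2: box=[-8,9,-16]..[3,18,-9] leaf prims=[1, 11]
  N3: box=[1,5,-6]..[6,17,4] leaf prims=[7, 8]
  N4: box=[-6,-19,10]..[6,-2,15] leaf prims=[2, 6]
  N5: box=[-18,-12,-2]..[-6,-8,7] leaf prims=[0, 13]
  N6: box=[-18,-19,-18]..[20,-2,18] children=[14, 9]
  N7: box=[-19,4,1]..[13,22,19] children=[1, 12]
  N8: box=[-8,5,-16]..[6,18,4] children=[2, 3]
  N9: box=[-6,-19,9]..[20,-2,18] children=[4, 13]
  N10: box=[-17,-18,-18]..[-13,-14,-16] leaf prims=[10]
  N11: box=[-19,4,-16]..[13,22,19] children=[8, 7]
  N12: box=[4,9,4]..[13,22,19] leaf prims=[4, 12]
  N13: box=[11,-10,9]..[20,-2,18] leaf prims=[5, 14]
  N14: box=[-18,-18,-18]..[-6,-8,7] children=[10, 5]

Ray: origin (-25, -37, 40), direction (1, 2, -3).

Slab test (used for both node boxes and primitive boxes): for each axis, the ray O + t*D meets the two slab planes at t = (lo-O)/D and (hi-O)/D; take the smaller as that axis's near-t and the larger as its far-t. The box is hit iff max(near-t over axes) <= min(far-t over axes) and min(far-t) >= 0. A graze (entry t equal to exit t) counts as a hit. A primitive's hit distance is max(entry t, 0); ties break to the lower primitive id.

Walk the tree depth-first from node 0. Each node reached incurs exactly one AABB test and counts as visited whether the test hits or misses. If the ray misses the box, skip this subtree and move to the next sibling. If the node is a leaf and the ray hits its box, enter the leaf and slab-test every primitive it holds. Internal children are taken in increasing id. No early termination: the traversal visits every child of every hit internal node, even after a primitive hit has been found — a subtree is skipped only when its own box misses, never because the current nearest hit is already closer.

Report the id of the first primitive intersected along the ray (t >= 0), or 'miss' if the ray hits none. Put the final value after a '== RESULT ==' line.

Traverse from the root:
N0 x:[6,45] y:[9,59/2] z:[7,58/3] -> hit [9,58/3], descend [6, 11]
  N6 x:[7,45] y:[9,35/2] z:[22/3,58/3] -> hit [9,35/2], descend [9, 14]
    N9 x:[19,45] y:[9,35/2] z:[22/3,31/3] -> miss, prune
    N14 x:[7,19] y:[19/2,29/2] z:[11,58/3] -> hit [11,29/2], descend [5, 10]
      N5 x:[7,19] y:[25/2,29/2] z:[11,14] -> hit [25/2,14] leaf, test {P0@t=14, P13(miss)}
      N10 x:[8,12] y:[19/2,23/2] z:[56/3,58/3] -> miss, prune
  N11 x:[6,38] y:[41/2,59/2] z:[7,56/3] -> miss, prune

Summary -> nodes [0, 6, 9, 14, 5, 10, 11]; box-tests=7; leaf-entries=1; first=P0

== RESULT ==
0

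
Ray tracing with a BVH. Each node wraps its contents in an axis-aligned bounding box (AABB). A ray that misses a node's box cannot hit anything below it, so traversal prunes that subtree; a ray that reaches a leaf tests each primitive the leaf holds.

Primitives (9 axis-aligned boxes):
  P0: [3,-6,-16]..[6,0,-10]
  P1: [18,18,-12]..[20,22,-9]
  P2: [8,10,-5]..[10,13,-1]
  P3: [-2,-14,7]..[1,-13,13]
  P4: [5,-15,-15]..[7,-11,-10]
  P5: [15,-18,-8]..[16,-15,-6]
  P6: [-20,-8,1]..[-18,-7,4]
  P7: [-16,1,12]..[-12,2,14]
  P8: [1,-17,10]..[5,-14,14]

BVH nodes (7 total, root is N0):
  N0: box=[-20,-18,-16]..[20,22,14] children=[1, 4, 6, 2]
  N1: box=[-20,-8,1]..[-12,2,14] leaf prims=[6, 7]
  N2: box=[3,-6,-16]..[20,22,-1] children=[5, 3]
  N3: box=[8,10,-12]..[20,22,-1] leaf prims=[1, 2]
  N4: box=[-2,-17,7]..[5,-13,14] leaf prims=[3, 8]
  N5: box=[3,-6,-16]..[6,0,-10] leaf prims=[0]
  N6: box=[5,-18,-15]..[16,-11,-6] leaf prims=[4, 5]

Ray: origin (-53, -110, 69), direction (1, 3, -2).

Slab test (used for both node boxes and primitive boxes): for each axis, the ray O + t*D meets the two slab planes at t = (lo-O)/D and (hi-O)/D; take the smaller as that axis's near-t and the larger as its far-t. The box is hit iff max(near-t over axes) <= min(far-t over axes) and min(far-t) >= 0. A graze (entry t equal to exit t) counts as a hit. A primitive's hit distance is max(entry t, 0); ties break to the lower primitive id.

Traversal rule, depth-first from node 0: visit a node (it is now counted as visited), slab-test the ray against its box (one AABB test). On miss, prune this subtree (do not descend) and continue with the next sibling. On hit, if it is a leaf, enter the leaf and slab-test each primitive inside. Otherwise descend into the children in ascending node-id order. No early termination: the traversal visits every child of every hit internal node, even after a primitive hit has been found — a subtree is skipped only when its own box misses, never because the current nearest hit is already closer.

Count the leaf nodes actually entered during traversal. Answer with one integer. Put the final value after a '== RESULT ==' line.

Trace the traversal:
N0 x:[33,73] y:[92/3,44] z:[55/2,85/2] -> hit [33,85/2], descend [1, 2, 4, 6]
  N1 x:[33,41] y:[34,112/3] z:[55/2,34] -> hit [34,34] leaf, test {P6@t=34, P7(miss)}
  N2 x:[56,73] y:[104/3,44] z:[35,85/2] -> miss, prune
  N4 x:[51,58] y:[31,97/3] z:[55/2,31] -> miss, prune
  N6 x:[58,69] y:[92/3,33] z:[75/2,42] -> miss, prune

order=[0, 1, 2, 4, 6]  |boxes|=5  |leaves|=1  hit=P6

== RESULT ==
1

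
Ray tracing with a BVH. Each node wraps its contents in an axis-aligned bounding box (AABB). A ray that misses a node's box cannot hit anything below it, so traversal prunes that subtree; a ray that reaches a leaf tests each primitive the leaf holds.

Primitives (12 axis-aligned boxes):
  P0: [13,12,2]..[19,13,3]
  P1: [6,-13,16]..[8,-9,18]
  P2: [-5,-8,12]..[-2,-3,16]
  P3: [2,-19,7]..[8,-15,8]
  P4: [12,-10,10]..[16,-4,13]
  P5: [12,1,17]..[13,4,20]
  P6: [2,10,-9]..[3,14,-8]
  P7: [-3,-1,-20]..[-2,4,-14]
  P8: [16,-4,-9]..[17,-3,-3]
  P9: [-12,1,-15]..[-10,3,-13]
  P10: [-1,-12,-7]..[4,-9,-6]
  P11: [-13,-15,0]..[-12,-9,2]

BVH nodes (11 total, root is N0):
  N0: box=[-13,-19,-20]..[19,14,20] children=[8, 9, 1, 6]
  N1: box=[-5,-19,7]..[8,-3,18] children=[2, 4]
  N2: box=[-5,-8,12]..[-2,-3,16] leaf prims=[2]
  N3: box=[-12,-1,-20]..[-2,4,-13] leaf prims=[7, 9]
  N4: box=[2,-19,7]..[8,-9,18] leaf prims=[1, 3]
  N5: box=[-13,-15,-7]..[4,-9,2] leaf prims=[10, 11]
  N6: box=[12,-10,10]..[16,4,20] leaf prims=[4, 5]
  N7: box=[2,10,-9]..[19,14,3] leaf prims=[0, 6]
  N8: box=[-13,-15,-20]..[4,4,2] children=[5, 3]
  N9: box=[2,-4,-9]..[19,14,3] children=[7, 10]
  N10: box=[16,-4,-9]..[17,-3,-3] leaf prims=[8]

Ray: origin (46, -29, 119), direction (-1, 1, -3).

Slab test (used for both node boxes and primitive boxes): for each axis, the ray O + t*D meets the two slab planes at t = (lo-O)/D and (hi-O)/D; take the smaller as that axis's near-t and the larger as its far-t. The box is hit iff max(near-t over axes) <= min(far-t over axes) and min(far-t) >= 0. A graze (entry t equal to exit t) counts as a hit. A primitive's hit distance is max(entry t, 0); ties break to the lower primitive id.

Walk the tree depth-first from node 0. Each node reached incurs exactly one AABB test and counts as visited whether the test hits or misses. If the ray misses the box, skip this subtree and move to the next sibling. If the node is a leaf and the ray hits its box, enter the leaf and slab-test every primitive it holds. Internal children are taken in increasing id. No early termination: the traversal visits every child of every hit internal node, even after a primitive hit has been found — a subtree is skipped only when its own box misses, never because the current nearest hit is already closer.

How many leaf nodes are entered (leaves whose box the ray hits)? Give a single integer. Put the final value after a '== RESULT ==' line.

Walk:
N0 x:[27,59] y:[10,43] z:[33,139/3] -> hit [33,43], descend [1, 6, 8, 9]
  N1 x:[38,51] y:[10,26] z:[101/3,112/3] -> miss, prune
  N6 x:[30,34] y:[19,33] z:[33,109/3] -> hit [33,33] leaf, test {P4(miss), P5@t=33}
  N8 x:[42,59] y:[14,33] z:[39,139/3] -> miss, prune
  N9 x:[27,44] y:[25,43] z:[116/3,128/3] -> hit [116/3,128/3], descend [7, 10]
    N7 x:[27,44] y:[39,43] z:[116/3,128/3] -> hit [39,128/3] leaf, test {P0(miss), P6(miss)}
    N10 x:[29,30] y:[25,26] z:[122/3,128/3] -> miss, prune

7 AABB tests over nodes [0, 1, 6, 8, 9, 7, 10]; 2 leaves entered; closest P5.

== RESULT ==
2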